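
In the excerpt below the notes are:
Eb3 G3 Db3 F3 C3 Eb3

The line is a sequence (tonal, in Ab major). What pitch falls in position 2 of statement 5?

C3

Grouping in 2s, the 2nd note of each cell is G3, F3, Eb3.
Each moves down a 2nd. Continuing: Db3 → C3.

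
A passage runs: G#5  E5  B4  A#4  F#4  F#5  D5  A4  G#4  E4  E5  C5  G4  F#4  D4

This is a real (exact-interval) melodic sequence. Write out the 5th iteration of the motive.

Taking 5-note groups, the heads are G#5, F#5, E5: the pattern moves down a 2nd.
Extending down a 2nd: D5 → C5.
So cell 5 is C5 Ab4 Eb4 D4 Bb3.

C5 Ab4 Eb4 D4 Bb3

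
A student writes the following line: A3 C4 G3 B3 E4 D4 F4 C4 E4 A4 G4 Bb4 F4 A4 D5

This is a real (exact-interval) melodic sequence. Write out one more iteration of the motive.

Unit = 5 notes; the statements start on A3, D4, G4, moving up a 4th each time.
So cell 4 is C5 Eb5 Bb4 D5 G5.

C5 Eb5 Bb4 D5 G5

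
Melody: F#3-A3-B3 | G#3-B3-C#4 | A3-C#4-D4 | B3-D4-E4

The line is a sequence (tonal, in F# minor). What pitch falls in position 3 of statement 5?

With 3-note cells, note 3 of each statement runs B3, C#4, D4, E4.
From E4, up a 2nd gives F#4.

F#4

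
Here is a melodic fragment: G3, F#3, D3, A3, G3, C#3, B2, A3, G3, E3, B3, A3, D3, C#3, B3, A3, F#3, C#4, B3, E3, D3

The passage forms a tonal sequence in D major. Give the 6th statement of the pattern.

E4 D4 B3 F#4 E4 A3 G3

The 7-note cells begin on G3, A3, B3 — each up a 2nd from the last.
Continuing the starts: C#4 → D4 → E4.
From E4 the diatonic shape gives E4 D4 B3 F#4 E4 A3 G3.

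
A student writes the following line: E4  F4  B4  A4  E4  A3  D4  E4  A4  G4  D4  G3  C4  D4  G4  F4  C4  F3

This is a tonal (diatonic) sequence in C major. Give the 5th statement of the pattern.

A3 B3 E4 D4 A3 D3

With a 6-note motive the entries are E4, D4, C4, each down a 2nd from the previous.
Carrying on: B3 → A3.
Statement 5 starts on A3 and keeps the same diatonic contour: A3 B3 E4 D4 A3 D3.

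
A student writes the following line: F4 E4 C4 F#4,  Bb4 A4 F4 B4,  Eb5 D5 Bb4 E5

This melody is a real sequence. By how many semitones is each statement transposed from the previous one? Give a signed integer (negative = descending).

Unit = 4 notes; the statements start on F4, Bb4, Eb5, moving up a 4th each time.
Counting half-steps from F4 to Bb4: 5.

5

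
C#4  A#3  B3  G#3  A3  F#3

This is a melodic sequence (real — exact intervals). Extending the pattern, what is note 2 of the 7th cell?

Bb2

With 2-note cells, note 2 of each statement runs A#3, G#3, F#3.
Extending down a 2nd: E3 → D3 → C3 → Bb2.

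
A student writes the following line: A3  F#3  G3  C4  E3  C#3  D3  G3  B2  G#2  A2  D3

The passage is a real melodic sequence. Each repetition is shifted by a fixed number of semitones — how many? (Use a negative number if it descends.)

With a 4-note motive the entries are A3, E3, B2, each down a 4th from the previous.
A3→E3 is 52 − 57 = -5 semitones.

-5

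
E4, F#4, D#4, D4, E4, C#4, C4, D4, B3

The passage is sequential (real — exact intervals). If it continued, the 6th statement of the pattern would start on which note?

Gb3

Unit = 3 notes; the statements start on E4, D4, C4, moving down a 2nd each time.
Continuing: Bb3 → Ab3 → Gb3. Statement 6 starts on Gb3.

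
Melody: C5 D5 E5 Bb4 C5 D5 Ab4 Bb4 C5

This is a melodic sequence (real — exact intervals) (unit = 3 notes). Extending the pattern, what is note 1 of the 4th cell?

Gb4

Grouping in 3s, the 1st note of each cell is C5, Bb4, Ab4.
Each moves down a 2nd; the next is Gb4.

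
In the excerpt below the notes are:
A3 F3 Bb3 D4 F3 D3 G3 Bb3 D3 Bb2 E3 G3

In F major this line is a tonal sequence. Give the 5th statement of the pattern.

Taking 4-note groups, the heads are A3, F3, D3: the pattern moves down a 3rd.
Carrying on: Bb2 → G2.
Statement 5 starts on G2 and keeps the same diatonic contour: G2 E2 A2 C3.

G2 E2 A2 C3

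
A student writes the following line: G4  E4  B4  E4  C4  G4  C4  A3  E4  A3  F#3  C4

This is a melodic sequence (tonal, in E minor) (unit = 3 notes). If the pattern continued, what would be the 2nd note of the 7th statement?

G2

The unit is 3 notes. Position-2 pitches of the 4 shown cells: E4, C4, A3, F#3.
Extending down a 3rd: D3 → B2 → G2.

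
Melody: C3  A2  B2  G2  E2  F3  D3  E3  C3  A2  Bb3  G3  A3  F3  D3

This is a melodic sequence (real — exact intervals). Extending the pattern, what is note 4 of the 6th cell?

With 5-note cells, note 4 of each statement runs G2, C3, F3.
Each moves up a 4th. Continuing: Bb3 → Eb4 → Ab4.

Ab4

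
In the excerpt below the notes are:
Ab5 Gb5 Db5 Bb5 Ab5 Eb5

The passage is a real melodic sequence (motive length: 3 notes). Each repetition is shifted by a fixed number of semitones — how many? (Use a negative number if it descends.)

2

Taking 3-note groups, the heads are Ab5, Bb5: the pattern moves up a 2nd.
Counting half-steps from Ab5 to Bb5: 2.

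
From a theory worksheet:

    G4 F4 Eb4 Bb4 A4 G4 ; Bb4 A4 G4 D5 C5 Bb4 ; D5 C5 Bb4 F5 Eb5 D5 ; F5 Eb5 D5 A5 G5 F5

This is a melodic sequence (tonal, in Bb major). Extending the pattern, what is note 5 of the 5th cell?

With 6-note cells, note 5 of each statement runs A4, C5, Eb5, G5.
From G5, up a 3rd gives Bb5.

Bb5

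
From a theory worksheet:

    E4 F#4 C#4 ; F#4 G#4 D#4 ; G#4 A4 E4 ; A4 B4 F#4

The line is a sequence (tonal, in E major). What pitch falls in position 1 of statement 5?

With 3-note cells, note 1 of each statement runs E4, F#4, G#4, A4.
Each moves up a 2nd; the next is B4.

B4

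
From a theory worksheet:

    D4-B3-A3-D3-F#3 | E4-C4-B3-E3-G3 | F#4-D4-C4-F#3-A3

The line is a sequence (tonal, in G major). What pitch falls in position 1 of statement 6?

Grouping in 5s, the 1st note of each cell is D4, E4, F#4.
Each moves up a 2nd. Continuing: G4 → A4 → B4.

B4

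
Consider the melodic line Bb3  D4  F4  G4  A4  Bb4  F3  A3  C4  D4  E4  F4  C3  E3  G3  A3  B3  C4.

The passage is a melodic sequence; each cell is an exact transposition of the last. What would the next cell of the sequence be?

Taking 6-note groups, the heads are Bb3, F3, C3: the pattern moves down a 4th.
From G2 the exact shape gives G2 B2 D3 E3 F#3 G3.

G2 B2 D3 E3 F#3 G3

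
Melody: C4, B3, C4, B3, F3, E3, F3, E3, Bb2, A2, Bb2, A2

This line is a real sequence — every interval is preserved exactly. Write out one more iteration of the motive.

Eb2 D2 Eb2 D2

Unit = 4 notes; the statements start on C4, F3, Bb2, moving down a 5th each time.
From Eb2 the exact shape gives Eb2 D2 Eb2 D2.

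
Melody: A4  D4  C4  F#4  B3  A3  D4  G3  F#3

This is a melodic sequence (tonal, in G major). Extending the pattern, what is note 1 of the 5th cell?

With 3-note cells, note 1 of each statement runs A4, F#4, D4.
Extending down a 3rd: B3 → G3.

G3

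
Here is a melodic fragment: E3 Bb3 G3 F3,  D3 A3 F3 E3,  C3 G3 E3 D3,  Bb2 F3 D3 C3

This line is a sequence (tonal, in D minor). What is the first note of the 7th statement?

Taking 4-note groups, the heads are E3, D3, C3, Bb2: the pattern moves down a 2nd.
Extending the heads down a 2nd: A2 → G2 → F2.

F2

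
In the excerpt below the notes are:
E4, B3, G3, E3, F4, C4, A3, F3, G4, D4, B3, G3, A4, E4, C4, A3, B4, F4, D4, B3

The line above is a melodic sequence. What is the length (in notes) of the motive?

4

There are 20 notes; a 4-note unit gives 5 cells:
E4 B3 G3 E3 | F4 C4 A3 F3 | G4 D4 B3 G3 | A4 E4 C4 A3 | B4 F4 D4 B3
Every group is a transposition up a 2nd of the one before; no shorter unit works.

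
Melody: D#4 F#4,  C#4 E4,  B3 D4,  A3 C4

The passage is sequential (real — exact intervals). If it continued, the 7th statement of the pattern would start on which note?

Eb3

Unit = 2 notes; the statements start on D#4, C#4, B3, A3, moving down a 2nd each time.
Extending the heads down a 2nd: G3 → F3 → Eb3.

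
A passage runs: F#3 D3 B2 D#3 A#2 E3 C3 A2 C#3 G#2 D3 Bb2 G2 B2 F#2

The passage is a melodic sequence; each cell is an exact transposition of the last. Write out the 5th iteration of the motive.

Bb2 Gb2 Eb2 G2 D2

Unit = 5 notes; the statements start on F#3, E3, D3, moving down a 2nd each time.
Extending down a 2nd: C3 → Bb2.
So cell 5 is Bb2 Gb2 Eb2 G2 D2.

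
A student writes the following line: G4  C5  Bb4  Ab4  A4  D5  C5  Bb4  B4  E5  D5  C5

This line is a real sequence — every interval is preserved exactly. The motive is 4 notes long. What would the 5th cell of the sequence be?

Taking 4-note groups, the heads are G4, A4, B4: the pattern moves up a 2nd.
Carrying on: C#5 → D#5.
So cell 5 is D#5 G#5 F#5 E5.

D#5 G#5 F#5 E5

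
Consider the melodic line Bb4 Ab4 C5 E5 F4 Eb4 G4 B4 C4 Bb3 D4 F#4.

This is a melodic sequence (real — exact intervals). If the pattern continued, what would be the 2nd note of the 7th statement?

D2

Grouping in 4s, the 2nd note of each cell is Ab4, Eb4, Bb3.
Extending down a 4th: F3 → C3 → G2 → D2.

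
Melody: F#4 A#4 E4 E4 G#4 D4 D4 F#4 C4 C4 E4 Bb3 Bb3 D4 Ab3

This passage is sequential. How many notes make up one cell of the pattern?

3

There are 15 notes; a 3-note unit gives 5 cells:
F#4 A#4 E4 | E4 G#4 D4 | D4 F#4 C4 | C4 E4 Bb3 | Bb3 D4 Ab3
That's a consistent down a 2nd shift per cell, and no other grouping gives one.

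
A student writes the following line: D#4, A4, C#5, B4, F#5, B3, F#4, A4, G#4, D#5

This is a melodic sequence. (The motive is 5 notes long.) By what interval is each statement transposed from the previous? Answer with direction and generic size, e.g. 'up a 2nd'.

With a 5-note motive the entries are D#4, B3, each down a 3rd from the previous.
D#4 to B3 is down a 3rd.

down a 3rd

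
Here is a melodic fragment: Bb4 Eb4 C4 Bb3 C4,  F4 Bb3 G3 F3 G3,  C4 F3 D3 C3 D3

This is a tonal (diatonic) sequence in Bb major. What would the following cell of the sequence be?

Unit = 5 notes; the statements start on Bb4, F4, C4, moving down a 4th each time.
Statement 4 starts on G3 and keeps the same diatonic contour: G3 C3 A2 G2 A2.

G3 C3 A2 G2 A2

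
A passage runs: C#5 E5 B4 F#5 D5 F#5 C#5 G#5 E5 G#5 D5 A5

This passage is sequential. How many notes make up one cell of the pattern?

12 notes total. Splitting into 3 groups of 4:
C#5 E5 B4 F#5 | D5 F#5 C#5 G#5 | E5 G#5 D5 A5
That's a consistent up a 2nd shift per cell, and no other grouping gives one.

4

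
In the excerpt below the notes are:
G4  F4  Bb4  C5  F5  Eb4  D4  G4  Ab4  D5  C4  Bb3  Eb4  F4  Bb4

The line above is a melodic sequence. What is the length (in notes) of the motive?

Try groups of 5 (3 cells in 15 notes):
G4 F4 Bb4 C5 F5 | Eb4 D4 G4 Ab4 D5 | C4 Bb3 Eb4 F4 Bb4
Each cell is the previous one down a 3rd — so the unit is 5 notes.

5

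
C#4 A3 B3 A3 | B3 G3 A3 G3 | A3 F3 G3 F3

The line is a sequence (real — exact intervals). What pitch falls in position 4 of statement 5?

The unit is 4 notes. Position-4 pitches of the 3 shown cells: A3, G3, F3.
Carrying that down a 2nd forward: Eb3 → Db3.

Db3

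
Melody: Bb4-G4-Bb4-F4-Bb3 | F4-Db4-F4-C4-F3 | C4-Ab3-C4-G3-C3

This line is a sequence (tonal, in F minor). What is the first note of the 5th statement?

Db3

The 5-note cells begin on Bb4, F4, C4 — each down a 4th from the last.
Extending the heads down a 4th: G3 → Db3.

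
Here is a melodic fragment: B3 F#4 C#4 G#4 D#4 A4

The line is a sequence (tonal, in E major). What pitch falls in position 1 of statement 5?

With 2-note cells, note 1 of each statement runs B3, C#4, D#4.
Each moves up a 2nd. Continuing: E4 → F#4.

F#4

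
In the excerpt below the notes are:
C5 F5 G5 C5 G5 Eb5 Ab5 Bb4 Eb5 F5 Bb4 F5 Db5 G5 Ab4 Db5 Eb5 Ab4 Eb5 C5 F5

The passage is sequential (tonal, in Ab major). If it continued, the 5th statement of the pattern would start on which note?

F4

With a 7-note motive the entries are C5, Bb4, Ab4, each down a 2nd from the previous.
Continuing: G4 → F4. Statement 5 starts on F4.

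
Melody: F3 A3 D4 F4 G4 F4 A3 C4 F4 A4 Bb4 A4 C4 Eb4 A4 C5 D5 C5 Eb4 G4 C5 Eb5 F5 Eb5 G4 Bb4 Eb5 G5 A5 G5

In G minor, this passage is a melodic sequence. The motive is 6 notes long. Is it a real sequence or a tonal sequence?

tonal

Every note is diatonic to G minor.
Cell 1 has +4 semitones from note 1 to 2, but cell 2 has +3 — the interval quality changes while the contour stays the same, which is the hallmark of a tonal sequence.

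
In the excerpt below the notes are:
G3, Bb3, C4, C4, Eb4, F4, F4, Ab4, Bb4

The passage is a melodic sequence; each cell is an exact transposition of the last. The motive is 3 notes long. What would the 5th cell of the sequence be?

Taking 3-note groups, the heads are G3, C4, F4: the pattern moves up a 4th.
Continuing the starts: Bb4 → Eb5.
So cell 5 is Eb5 Gb5 Ab5.

Eb5 Gb5 Ab5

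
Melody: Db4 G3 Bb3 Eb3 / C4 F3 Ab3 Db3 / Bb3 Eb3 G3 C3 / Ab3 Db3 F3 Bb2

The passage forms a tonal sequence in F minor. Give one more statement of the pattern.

G3 C3 Eb3 Ab2

Taking 4-note groups, the heads are Db4, C4, Bb3, Ab3: the pattern moves down a 2nd.
Statement 5 starts on G3 and keeps the same diatonic contour: G3 C3 Eb3 Ab2.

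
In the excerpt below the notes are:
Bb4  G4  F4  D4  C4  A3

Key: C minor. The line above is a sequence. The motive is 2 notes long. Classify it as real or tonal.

Each cell has the same semitone pattern (-3,) — intervals are preserved exactly.
And A3 lies outside C minor, so the sequence is real rather than tonal.

real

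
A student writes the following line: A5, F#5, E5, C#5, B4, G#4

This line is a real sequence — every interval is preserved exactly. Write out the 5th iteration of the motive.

The 2-note cells begin on A5, E5, B4 — each down a 4th from the last.
Continuing the starts: F#4 → C#4.
So cell 5 is C#4 A#3.

C#4 A#3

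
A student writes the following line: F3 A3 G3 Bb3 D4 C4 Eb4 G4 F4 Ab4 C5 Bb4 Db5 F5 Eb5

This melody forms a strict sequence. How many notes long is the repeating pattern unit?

3

Try groups of 3 (5 cells in 15 notes):
F3 A3 G3 | Bb3 D4 C4 | Eb4 G4 F4 | Ab4 C5 Bb4 | Db5 F5 Eb5
Each cell is the previous one up a 4th — so the unit is 3 notes.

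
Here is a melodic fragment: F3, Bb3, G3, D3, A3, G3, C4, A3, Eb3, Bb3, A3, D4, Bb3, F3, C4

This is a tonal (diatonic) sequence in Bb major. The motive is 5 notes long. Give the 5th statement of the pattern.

Unit = 5 notes; the statements start on F3, G3, A3, moving up a 2nd each time.
Carrying on: Bb3 → C4.
So cell 5 is C4 F4 D4 A3 Eb4.

C4 F4 D4 A3 Eb4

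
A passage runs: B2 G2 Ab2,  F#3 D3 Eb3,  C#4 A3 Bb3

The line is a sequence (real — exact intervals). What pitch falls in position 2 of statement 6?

The unit is 3 notes. Position-2 pitches of the 3 shown cells: G2, D3, A3.
Carrying that up a 5th forward: E4 → B4 → F#5.

F#5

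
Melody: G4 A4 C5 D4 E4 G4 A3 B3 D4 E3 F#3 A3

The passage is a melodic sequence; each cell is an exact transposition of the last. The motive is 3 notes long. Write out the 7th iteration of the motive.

C#2 D#2 F#2

Unit = 3 notes; the statements start on G4, D4, A3, E3, moving down a 4th each time.
Continuing the starts: B2 → F#2 → C#2.
From C#2 the exact shape gives C#2 D#2 F#2.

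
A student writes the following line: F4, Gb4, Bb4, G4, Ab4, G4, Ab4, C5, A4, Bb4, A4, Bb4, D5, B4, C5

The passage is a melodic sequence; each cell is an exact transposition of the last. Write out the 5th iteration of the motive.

C#5 D5 F#5 D#5 E5

The 5-note cells begin on F4, G4, A4 — each up a 2nd from the last.
Extending up a 2nd: B4 → C#5.
So cell 5 is C#5 D5 F#5 D#5 E5.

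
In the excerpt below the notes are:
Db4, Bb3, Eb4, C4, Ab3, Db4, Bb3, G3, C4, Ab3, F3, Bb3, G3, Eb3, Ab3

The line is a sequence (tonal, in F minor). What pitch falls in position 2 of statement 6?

Db3

The unit is 3 notes. Position-2 pitches of the 5 shown cells: Bb3, Ab3, G3, F3, Eb3.
From Eb3, down a 2nd gives Db3.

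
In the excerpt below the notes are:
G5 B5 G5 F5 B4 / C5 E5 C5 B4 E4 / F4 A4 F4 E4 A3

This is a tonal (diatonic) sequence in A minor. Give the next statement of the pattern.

B3 D4 B3 A3 D3

Unit = 5 notes; the statements start on G5, C5, F4, moving down a 5th each time.
From B3 the diatonic shape gives B3 D4 B3 A3 D3.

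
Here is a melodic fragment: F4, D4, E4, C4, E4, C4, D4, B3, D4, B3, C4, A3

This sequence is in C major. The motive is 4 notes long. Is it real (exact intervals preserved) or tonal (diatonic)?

tonal

Every note is diatonic to C major.
Cell 1 has -3 semitones from note 1 to 2, but cell 2 has -4 — the interval quality changes while the contour stays the same, which is the hallmark of a tonal sequence.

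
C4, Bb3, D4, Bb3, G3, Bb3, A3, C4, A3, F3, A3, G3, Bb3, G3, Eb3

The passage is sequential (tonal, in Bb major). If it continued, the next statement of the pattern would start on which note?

G3

Unit = 5 notes; the statements start on C4, Bb3, A3, moving down a 2nd each time.
The next head, down a 2nd from A3, is G3.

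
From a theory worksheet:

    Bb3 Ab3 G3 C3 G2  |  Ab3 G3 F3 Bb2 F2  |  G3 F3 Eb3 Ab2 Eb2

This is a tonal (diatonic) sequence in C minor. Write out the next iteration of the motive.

F3 Eb3 D3 G2 D2

With a 5-note motive the entries are Bb3, Ab3, G3, each down a 2nd from the previous.
Statement 4 starts on F3 and keeps the same diatonic contour: F3 Eb3 D3 G2 D2.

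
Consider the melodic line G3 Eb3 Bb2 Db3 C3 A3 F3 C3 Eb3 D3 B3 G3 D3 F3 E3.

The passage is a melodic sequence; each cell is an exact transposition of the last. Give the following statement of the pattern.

The 5-note cells begin on G3, A3, B3 — each up a 2nd from the last.
Statement 4 starts on C#4 and keeps the same exact contour: C#4 A3 E3 G3 F#3.

C#4 A3 E3 G3 F#3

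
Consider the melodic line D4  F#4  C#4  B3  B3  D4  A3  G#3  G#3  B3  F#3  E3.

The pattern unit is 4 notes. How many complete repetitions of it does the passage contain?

12 notes in groups of 4 gives 12/4 = 3 statements.
Starts: D4, B3, G#3 — each down a 3rd.

3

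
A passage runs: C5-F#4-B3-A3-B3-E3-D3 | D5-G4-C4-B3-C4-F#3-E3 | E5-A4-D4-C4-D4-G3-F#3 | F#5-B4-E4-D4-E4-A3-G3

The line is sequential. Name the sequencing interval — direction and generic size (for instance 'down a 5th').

up a 2nd

The 7-note cells begin on C5, D5, E5, F#5 — each up a 2nd from the last.
From C5 to D5: up a 2nd.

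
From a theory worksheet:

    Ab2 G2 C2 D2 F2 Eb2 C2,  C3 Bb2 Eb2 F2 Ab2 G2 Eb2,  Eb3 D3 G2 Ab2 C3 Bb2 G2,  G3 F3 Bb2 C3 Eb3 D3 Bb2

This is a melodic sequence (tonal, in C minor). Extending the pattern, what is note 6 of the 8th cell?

With 7-note cells, note 6 of each statement runs Eb2, G2, Bb2, D3.
Each moves up a 3rd. Continuing: F3 → Ab3 → C4 → Eb4.

Eb4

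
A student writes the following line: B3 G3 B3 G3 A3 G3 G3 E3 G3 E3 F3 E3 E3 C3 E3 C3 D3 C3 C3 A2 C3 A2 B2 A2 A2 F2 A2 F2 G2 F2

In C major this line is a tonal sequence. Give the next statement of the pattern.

The 6-note cells begin on B3, G3, E3, C3, A2 — each down a 3rd from the last.
Statement 6 starts on F2 and keeps the same diatonic contour: F2 D2 F2 D2 E2 D2.

F2 D2 F2 D2 E2 D2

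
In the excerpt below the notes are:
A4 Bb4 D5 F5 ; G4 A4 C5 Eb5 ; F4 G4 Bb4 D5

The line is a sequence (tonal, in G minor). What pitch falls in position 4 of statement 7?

With 4-note cells, note 4 of each statement runs F5, Eb5, D5.
Each moves down a 2nd. Continuing: C5 → Bb4 → A4 → G4.

G4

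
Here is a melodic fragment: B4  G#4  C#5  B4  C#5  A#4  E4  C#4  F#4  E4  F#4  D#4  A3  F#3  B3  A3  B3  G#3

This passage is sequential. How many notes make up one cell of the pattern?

6

18 notes total. Splitting into 3 groups of 6:
B4 G#4 C#5 B4 C#5 A#4 | E4 C#4 F#4 E4 F#4 D#4 | A3 F#3 B3 A3 B3 G#3
Every group is a transposition down a 5th of the one before; no shorter unit works.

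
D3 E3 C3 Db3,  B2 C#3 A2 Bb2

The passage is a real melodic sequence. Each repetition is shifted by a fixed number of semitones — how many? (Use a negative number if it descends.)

The 4-note cells begin on D3, B2 — each down a 3rd from the last.
D3 to B2 spans -3 semitones.

-3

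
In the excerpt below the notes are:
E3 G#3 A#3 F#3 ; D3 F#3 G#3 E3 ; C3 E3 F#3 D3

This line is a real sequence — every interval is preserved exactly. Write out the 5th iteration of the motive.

Ab2 C3 D3 Bb2

With a 4-note motive the entries are E3, D3, C3, each down a 2nd from the previous.
Extending down a 2nd: Bb2 → Ab2.
Statement 5 starts on Ab2 and keeps the same exact contour: Ab2 C3 D3 Bb2.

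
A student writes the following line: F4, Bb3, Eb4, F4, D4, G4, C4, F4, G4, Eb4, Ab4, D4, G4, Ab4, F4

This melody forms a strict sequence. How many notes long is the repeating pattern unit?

5

Try groups of 5 (3 cells in 15 notes):
F4 Bb3 Eb4 F4 D4 | G4 C4 F4 G4 Eb4 | Ab4 D4 G4 Ab4 F4
Every group is a transposition up a 2nd of the one before; no shorter unit works.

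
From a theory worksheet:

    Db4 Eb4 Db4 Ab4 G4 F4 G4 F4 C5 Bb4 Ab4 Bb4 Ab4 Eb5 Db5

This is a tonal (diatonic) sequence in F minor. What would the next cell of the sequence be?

With a 5-note motive the entries are Db4, F4, Ab4, each up a 3rd from the previous.
From C5 the diatonic shape gives C5 Db5 C5 G5 F5.

C5 Db5 C5 G5 F5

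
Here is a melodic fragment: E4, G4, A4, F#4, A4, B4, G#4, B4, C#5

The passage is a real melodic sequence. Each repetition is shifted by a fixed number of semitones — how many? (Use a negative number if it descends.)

Unit = 3 notes; the statements start on E4, F#4, G#4, moving up a 2nd each time.
E4→F#4 is 66 − 64 = 2 semitones.

2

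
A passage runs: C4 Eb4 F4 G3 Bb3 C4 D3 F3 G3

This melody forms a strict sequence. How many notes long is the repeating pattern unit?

3

There are 9 notes; a 3-note unit gives 3 cells:
C4 Eb4 F4 | G3 Bb3 C4 | D3 F3 G3
Every group is a transposition down a 4th of the one before; no shorter unit works.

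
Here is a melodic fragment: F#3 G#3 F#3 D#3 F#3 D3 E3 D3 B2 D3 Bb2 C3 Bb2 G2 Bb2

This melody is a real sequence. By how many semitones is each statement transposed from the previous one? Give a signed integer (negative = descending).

-4

With a 5-note motive the entries are F#3, D3, Bb2, each down a 3rd from the previous.
F#3→D3 is 50 − 54 = -4 semitones.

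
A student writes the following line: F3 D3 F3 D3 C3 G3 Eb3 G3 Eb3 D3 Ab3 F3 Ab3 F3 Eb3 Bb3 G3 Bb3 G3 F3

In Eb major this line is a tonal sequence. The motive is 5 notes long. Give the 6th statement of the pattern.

Unit = 5 notes; the statements start on F3, G3, Ab3, Bb3, moving up a 2nd each time.
Carrying on: C4 → D4.
From D4 the diatonic shape gives D4 Bb3 D4 Bb3 Ab3.

D4 Bb3 D4 Bb3 Ab3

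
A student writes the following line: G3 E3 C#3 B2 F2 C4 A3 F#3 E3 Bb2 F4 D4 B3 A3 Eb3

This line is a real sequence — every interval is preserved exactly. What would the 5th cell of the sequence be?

Taking 5-note groups, the heads are G3, C4, F4: the pattern moves up a 4th.
Continuing the starts: Bb4 → Eb5.
From Eb5 the exact shape gives Eb5 C5 A4 G4 Db4.

Eb5 C5 A4 G4 Db4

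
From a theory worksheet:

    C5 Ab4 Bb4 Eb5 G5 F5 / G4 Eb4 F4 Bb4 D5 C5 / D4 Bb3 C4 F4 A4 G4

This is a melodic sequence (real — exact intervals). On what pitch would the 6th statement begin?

B2

Taking 6-note groups, the heads are C5, G4, D4: the pattern moves down a 4th.
Continuing: A3 → E3 → B2. Statement 6 starts on B2.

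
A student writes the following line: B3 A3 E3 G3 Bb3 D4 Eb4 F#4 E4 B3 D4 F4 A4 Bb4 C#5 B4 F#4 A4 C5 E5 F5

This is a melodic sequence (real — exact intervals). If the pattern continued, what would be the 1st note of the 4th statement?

G#5

With 7-note cells, note 1 of each statement runs B3, F#4, C#5.
From C#5, up a 5th gives G#5.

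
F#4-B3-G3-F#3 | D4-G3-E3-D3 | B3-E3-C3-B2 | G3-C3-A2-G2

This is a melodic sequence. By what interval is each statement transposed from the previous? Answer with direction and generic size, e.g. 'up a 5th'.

The 4-note cells begin on F#4, D4, B3, G3 — each down a 3rd from the last.
F#4 to D4 is down a 3rd.

down a 3rd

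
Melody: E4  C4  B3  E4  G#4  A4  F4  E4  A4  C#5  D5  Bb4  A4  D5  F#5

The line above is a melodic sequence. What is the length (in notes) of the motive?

5

Try groups of 5 (3 cells in 15 notes):
E4 C4 B3 E4 G#4 | A4 F4 E4 A4 C#5 | D5 Bb4 A4 D5 F#5
Each cell is the previous one up a 4th — so the unit is 5 notes.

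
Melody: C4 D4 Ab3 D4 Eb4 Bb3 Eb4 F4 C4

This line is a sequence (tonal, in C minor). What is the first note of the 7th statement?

Bb4

Taking 3-note groups, the heads are C4, D4, Eb4: the pattern moves up a 2nd.
Continuing: F4 → G4 → Ab4 → Bb4. Statement 7 starts on Bb4.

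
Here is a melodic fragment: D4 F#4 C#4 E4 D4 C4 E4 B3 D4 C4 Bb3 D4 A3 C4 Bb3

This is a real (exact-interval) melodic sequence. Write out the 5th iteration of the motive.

With a 5-note motive the entries are D4, C4, Bb3, each down a 2nd from the previous.
Continuing the starts: Ab3 → Gb3.
So cell 5 is Gb3 Bb3 F3 Ab3 Gb3.

Gb3 Bb3 F3 Ab3 Gb3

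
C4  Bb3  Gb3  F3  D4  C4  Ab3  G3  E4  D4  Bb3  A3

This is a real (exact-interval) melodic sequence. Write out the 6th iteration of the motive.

The 4-note cells begin on C4, D4, E4 — each up a 2nd from the last.
Carrying on: F#4 → G#4 → A#4.
So cell 6 is A#4 G#4 E4 D#4.

A#4 G#4 E4 D#4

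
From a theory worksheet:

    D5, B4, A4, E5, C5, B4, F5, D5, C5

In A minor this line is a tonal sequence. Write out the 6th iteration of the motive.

B5 G5 F5

With a 3-note motive the entries are D5, E5, F5, each up a 2nd from the previous.
Continuing the starts: G5 → A5 → B5.
Statement 6 starts on B5 and keeps the same diatonic contour: B5 G5 F5.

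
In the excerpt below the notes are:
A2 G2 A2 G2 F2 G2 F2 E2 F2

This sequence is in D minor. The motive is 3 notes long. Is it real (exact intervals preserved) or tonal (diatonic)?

Every note is diatonic to D minor.
Cell 1 has -2 semitones from note 1 to 2, but cell 3 has -1 — the interval quality changes while the contour stays the same, which is the hallmark of a tonal sequence.

tonal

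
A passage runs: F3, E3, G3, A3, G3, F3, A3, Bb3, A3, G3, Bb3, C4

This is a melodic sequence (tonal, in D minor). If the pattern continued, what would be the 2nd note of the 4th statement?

A3

Grouping in 4s, the 2nd note of each cell is E3, F3, G3.
Each moves up a 2nd; the next is A3.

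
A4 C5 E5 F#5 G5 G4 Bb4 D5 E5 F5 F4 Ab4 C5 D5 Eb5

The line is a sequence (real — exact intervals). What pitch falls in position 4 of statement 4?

C5

The unit is 5 notes. Position-4 pitches of the 3 shown cells: F#5, E5, D5.
One more down a 2nd gives C5.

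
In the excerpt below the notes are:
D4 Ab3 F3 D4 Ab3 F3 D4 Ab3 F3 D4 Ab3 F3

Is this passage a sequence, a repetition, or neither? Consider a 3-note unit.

repetition

Each 3-note cell is identical (D4 Ab3 F3), restated at the same pitch.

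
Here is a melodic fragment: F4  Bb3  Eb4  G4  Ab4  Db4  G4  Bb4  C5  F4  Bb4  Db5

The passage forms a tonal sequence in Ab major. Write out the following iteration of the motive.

Eb5 Ab4 Db5 F5

Taking 4-note groups, the heads are F4, Ab4, C5: the pattern moves up a 3rd.
So cell 4 is Eb5 Ab4 Db5 F5.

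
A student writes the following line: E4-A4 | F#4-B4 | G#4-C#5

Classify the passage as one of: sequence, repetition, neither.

sequence

Each 2-note cell is the previous one transposed up a 2nd.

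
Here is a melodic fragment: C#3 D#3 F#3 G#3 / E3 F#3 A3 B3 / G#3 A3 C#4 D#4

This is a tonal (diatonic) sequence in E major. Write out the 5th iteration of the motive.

With a 4-note motive the entries are C#3, E3, G#3, each up a 3rd from the previous.
Extending up a 3rd: B3 → D#4.
So cell 5 is D#4 E4 G#4 A4.

D#4 E4 G#4 A4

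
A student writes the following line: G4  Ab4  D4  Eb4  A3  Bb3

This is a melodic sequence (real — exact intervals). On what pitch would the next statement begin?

The 2-note cells begin on G4, D4, A3 — each down a 4th from the last.
The next head, down a 4th from A3, is E3.

E3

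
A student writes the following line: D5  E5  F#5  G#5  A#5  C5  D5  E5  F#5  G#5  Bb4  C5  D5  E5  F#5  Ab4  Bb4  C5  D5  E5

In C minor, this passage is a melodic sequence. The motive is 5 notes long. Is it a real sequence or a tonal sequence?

real

Each cell has the same semitone pattern (2, 2, 2, 2) — intervals are preserved exactly.
And E5 lies outside C minor, so the sequence is real rather than tonal.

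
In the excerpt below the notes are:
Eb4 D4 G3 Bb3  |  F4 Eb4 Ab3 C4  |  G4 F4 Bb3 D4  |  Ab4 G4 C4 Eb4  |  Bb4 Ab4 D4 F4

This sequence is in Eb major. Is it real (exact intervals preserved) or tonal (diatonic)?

tonal

Every note is diatonic to Eb major.
Cell 1 has -1 semitones from note 1 to 2, but cell 2 has -2 — the interval quality changes while the contour stays the same, which is the hallmark of a tonal sequence.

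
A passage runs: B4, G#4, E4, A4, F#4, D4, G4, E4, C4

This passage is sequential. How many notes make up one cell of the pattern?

9 notes total. Splitting into 3 groups of 3:
B4 G#4 E4 | A4 F#4 D4 | G4 E4 C4
That's a consistent down a 2nd shift per cell, and no other grouping gives one.

3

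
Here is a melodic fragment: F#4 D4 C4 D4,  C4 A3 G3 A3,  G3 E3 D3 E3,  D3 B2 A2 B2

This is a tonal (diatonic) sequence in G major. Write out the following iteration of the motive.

A2 F#2 E2 F#2

Unit = 4 notes; the statements start on F#4, C4, G3, D3, moving down a 4th each time.
So cell 5 is A2 F#2 E2 F#2.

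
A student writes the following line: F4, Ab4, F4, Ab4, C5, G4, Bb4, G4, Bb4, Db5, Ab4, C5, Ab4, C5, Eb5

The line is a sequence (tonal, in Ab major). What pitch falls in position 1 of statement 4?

Bb4

Grouping in 5s, the 1st note of each cell is F4, G4, Ab4.
From Ab4, up a 2nd gives Bb4.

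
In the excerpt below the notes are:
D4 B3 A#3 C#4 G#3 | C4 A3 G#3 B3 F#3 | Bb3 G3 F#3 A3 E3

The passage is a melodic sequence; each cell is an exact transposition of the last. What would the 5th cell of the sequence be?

Gb3 Eb3 D3 F3 C3

The 5-note cells begin on D4, C4, Bb3 — each down a 2nd from the last.
Extending down a 2nd: Ab3 → Gb3.
From Gb3 the exact shape gives Gb3 Eb3 D3 F3 C3.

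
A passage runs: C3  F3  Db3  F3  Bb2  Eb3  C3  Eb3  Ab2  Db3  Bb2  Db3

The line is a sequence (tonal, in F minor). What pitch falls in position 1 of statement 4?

G2

With 4-note cells, note 1 of each statement runs C3, Bb2, Ab2.
Each moves down a 2nd; the next is G2.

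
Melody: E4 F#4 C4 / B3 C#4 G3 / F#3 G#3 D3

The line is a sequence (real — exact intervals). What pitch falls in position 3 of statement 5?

E2

The unit is 3 notes. Position-3 pitches of the 3 shown cells: C4, G3, D3.
Each moves down a 4th. Continuing: A2 → E2.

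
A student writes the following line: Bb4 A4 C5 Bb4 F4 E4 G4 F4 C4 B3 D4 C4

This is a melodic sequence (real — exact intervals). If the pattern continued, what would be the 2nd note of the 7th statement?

The unit is 4 notes. Position-2 pitches of the 3 shown cells: A4, E4, B3.
Carrying that down a 4th forward: F#3 → C#3 → G#2 → D#2.

D#2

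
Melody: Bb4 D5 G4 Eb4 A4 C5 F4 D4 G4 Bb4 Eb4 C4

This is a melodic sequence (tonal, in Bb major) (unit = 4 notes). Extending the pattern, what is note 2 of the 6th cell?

The unit is 4 notes. Position-2 pitches of the 3 shown cells: D5, C5, Bb4.
Carrying that down a 2nd forward: A4 → G4 → F4.

F4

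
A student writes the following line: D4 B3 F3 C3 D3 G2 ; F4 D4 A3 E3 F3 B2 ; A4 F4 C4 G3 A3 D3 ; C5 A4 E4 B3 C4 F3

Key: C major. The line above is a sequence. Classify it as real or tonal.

Every note is diatonic to C major.
Cell 1 has -6 semitones from note 2 to 3, but cell 2 has -5 — the interval quality changes while the contour stays the same, which is the hallmark of a tonal sequence.

tonal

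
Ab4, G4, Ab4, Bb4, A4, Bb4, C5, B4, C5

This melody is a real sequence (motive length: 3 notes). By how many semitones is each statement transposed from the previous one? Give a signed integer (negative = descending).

2

The 3-note cells begin on Ab4, Bb4, C5 — each up a 2nd from the last.
Ab4 to Bb4 spans +2 semitones.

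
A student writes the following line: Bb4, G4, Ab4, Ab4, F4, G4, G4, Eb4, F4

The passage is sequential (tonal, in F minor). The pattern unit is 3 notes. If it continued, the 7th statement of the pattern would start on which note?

The 3-note cells begin on Bb4, Ab4, G4 — each down a 2nd from the last.
Continuing: F4 → Eb4 → Db4 → C4. Statement 7 starts on C4.

C4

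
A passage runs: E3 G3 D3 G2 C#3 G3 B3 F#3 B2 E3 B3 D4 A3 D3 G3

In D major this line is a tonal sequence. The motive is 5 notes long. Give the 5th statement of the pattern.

Unit = 5 notes; the statements start on E3, G3, B3, moving up a 3rd each time.
Continuing the starts: D4 → F#4.
Statement 5 starts on F#4 and keeps the same diatonic contour: F#4 A4 E4 A3 D4.

F#4 A4 E4 A3 D4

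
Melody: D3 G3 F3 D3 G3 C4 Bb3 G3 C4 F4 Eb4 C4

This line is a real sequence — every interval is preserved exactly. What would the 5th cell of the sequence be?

Unit = 4 notes; the statements start on D3, G3, C4, moving up a 4th each time.
Carrying on: F4 → Bb4.
From Bb4 the exact shape gives Bb4 Eb5 Db5 Bb4.

Bb4 Eb5 Db5 Bb4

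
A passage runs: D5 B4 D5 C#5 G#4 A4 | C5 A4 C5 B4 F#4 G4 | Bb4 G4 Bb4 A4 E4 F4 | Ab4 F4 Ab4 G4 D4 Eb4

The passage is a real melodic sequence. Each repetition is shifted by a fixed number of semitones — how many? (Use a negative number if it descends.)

-2

The 6-note cells begin on D5, C5, Bb4, Ab4 — each down a 2nd from the last.
D5→C5 is 72 − 74 = -2 semitones.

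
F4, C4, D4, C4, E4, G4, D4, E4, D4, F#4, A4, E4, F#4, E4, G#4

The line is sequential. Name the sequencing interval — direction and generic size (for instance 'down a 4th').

up a 2nd

The 5-note cells begin on F4, G4, A4 — each up a 2nd from the last.
F4 to G4 is up a 2nd.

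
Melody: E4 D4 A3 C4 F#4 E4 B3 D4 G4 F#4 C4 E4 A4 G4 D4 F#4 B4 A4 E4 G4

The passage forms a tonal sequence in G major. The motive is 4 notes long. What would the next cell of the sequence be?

C5 B4 F#4 A4

Unit = 4 notes; the statements start on E4, F#4, G4, A4, B4, moving up a 2nd each time.
From C5 the diatonic shape gives C5 B4 F#4 A4.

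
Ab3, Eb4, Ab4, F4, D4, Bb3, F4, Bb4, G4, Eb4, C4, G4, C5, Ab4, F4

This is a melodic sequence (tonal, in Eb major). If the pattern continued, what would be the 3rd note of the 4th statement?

D5

Grouping in 5s, the 3rd note of each cell is Ab4, Bb4, C5.
From C5, up a 2nd gives D5.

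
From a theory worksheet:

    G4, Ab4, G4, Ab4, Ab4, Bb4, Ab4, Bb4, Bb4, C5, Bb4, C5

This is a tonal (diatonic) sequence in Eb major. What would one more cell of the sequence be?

The 4-note cells begin on G4, Ab4, Bb4 — each up a 2nd from the last.
Statement 4 starts on C5 and keeps the same diatonic contour: C5 D5 C5 D5.

C5 D5 C5 D5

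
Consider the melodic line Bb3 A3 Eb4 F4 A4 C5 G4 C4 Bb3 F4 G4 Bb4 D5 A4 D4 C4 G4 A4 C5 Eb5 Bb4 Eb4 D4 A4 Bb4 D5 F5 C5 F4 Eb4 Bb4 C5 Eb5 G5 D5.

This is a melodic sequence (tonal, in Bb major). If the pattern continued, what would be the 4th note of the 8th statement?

F5

Grouping in 7s, the 4th note of each cell is F4, G4, A4, Bb4, C5.
Each moves up a 2nd. Continuing: D5 → Eb5 → F5.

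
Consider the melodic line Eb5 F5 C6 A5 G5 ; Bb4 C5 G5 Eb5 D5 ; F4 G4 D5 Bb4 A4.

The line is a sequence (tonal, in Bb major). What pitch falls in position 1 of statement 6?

The unit is 5 notes. Position-1 pitches of the 3 shown cells: Eb5, Bb4, F4.
Each moves down a 4th. Continuing: C4 → G3 → D3.

D3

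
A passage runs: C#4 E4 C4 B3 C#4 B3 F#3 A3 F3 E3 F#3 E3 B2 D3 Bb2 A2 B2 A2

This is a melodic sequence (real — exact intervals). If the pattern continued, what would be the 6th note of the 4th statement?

Grouping in 6s, the 6th note of each cell is B3, E3, A2.
From A2, down a 5th gives D2.

D2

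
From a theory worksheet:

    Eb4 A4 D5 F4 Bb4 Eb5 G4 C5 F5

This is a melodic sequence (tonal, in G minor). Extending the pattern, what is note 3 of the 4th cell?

Grouping in 3s, the 3rd note of each cell is D5, Eb5, F5.
Each moves up a 2nd; the next is G5.

G5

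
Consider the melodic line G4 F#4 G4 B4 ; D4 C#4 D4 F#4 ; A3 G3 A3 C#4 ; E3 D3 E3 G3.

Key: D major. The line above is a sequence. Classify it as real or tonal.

tonal

Every note is diatonic to D major.
Cell 1 has -1 semitones from note 1 to 2, but cell 3 has -2 — the interval quality changes while the contour stays the same, which is the hallmark of a tonal sequence.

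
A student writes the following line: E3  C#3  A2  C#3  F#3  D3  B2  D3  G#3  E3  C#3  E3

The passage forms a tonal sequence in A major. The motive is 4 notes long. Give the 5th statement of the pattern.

B3 G#3 E3 G#3

With a 4-note motive the entries are E3, F#3, G#3, each up a 2nd from the previous.
Extending up a 2nd: A3 → B3.
So cell 5 is B3 G#3 E3 G#3.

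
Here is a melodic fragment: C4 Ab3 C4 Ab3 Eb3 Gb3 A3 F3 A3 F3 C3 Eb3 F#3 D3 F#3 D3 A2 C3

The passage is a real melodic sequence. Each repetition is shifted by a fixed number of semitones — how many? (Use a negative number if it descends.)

Taking 6-note groups, the heads are C4, A3, F#3: the pattern moves down a 3rd.
C4 to A3 spans -3 semitones.

-3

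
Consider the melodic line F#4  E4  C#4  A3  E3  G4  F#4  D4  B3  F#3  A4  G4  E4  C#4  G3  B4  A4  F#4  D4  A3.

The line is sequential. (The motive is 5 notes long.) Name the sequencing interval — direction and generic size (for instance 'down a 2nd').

up a 2nd

Taking 5-note groups, the heads are F#4, G4, A4, B4: the pattern moves up a 2nd.
F#4 to G4 is up a 2nd.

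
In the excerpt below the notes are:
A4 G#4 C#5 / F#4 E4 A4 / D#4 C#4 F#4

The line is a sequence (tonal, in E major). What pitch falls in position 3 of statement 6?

G#3

The unit is 3 notes. Position-3 pitches of the 3 shown cells: C#5, A4, F#4.
Extending down a 3rd: D#4 → B3 → G#3.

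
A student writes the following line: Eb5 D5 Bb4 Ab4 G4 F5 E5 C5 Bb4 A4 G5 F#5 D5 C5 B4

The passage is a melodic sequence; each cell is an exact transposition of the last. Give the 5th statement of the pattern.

B5 A#5 F#5 E5 D#5

The 5-note cells begin on Eb5, F5, G5 — each up a 2nd from the last.
Extending up a 2nd: A5 → B5.
From B5 the exact shape gives B5 A#5 F#5 E5 D#5.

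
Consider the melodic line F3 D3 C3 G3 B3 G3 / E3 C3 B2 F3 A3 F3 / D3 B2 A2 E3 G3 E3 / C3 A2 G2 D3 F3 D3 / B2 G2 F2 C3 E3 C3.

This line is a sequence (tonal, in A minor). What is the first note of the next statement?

A2

Unit = 6 notes; the statements start on F3, E3, D3, C3, B2, moving down a 2nd each time.
The next head, down a 2nd from B2, is A2.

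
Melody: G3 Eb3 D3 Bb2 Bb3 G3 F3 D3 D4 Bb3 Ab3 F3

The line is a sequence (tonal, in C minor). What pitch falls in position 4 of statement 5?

The unit is 4 notes. Position-4 pitches of the 3 shown cells: Bb2, D3, F3.
Carrying that up a 3rd forward: Ab3 → C4.

C4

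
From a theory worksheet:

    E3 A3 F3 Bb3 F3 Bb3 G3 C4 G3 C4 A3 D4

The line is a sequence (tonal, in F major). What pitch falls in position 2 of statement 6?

The unit is 4 notes. Position-2 pitches of the 3 shown cells: A3, Bb3, C4.
Each moves up a 2nd. Continuing: D4 → E4 → F4.

F4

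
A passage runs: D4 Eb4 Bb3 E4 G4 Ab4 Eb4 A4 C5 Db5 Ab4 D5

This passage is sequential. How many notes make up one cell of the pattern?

There are 12 notes; a 4-note unit gives 3 cells:
D4 Eb4 Bb3 E4 | G4 Ab4 Eb4 A4 | C5 Db5 Ab4 D5
Every group is a transposition up a 4th of the one before; no shorter unit works.

4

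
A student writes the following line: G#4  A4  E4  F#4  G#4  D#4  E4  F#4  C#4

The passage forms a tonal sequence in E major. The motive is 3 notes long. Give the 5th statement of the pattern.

C#4 D#4 A3

Unit = 3 notes; the statements start on G#4, F#4, E4, moving down a 2nd each time.
Carrying on: D#4 → C#4.
So cell 5 is C#4 D#4 A3.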